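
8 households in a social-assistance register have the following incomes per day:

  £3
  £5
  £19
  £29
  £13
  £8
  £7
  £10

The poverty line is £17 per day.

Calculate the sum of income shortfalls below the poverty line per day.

Below the line: £3, £5, £7, £8, £10, £13 (q = 6 of N = 8).
Individual gaps: 17−3 = 14; 17−5 = 12; 17−7 = 10; 17−8 = 9; 17−10 = 7; 17−13 = 4.
Aggregate gap = £56.

£56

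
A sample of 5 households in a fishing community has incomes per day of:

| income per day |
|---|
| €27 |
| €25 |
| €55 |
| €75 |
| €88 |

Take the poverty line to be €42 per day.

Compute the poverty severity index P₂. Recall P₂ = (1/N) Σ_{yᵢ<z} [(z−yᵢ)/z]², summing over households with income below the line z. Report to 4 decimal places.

0.0583

Below z: €25, €27 (q = 2 of N = 5).
Relative gaps: (42−25)/42 = 0.4048; (42−27)/42 = 0.3571.
Squared: 0.1638; 0.1276.
Sum = 0.291383; P₂ = 0.291383 / 5 = 0.0583.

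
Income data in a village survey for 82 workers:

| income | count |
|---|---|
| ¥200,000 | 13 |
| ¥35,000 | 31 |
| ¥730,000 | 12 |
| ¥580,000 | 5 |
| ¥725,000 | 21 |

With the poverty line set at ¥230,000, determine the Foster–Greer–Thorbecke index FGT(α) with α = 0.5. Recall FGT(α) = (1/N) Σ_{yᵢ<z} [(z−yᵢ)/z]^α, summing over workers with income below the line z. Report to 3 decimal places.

0.405

Below the line: 31×¥35,000, 13×¥200,000 (q = 44 of N = 82).
Relative gaps: (230000−35000)/230000 = 0.8478 (×31); (230000−200000)/230000 = 0.1304 (×13).
Raised to α = 0.5: 0.92077 (×31); 0.36116 (×13).
Sum = 33.239065; FGT(0.5) = 33.239065 / 82 = 0.405.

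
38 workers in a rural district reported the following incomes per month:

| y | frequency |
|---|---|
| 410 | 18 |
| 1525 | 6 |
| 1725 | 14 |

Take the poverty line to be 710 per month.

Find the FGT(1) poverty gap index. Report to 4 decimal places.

0.2001

Poor units: 18×410 (q = 18 of N = 38).
Relative gaps: (710−410)/710 = 0.4225 (×18).
Sum of shortfalls = 7.605634; P₁ averages over all N: 7.605634 / 38 = 0.2001.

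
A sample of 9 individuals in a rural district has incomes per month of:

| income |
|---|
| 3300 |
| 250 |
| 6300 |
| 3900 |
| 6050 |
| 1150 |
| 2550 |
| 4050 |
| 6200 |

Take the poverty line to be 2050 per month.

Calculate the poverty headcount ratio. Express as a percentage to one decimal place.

22.2%

2 of the 9 individuals have income below 2050.
H = 2/9 = 22.2%.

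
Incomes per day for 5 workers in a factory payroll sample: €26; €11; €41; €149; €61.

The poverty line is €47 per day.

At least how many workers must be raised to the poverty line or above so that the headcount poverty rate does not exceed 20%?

2

3 of the 5 workers are poor, so H = 3/5 = 0.600.
A headcount ratio of at most 20% allows at most ⌊0.20 × 5⌋ = 1 poor workers.
So at least 3 − 1 = 2 must be lifted.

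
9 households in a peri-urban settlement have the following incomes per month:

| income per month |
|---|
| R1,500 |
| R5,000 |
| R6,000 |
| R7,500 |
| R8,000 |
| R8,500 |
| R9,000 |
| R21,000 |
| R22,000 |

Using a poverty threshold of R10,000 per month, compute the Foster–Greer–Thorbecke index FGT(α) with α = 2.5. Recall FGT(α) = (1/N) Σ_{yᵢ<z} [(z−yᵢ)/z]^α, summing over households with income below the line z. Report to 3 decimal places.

Below the line: R1,500, R5,000, R6,000, R7,500, R8,000, R8,500, R9,000 (q = 7 of N = 9).
Normalized shortfalls: (10000−1500)/10000 = 0.8500; (10000−5000)/10000 = 0.5000; (10000−6000)/10000 = 0.4000; (10000−7500)/10000 = 0.2500; (10000−8000)/10000 = 0.2000; (10000−8500)/10000 = 0.1500; (10000−9000)/10000 = 0.1000.
Raised to α = 2.5: 0.66611; 0.17678; 0.10119; 0.03125; 0.01789; 0.00871; 0.00316.
Sum = 1.005097; FGT(2.5) = 1.005097 / 9 = 0.112.

0.112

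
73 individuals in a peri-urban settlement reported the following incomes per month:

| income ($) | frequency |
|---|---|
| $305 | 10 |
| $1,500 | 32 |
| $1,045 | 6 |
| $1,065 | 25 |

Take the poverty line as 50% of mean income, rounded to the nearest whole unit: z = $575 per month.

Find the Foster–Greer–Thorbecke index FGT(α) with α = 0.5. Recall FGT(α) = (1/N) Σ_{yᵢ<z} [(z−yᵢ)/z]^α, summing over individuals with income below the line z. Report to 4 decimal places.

Below z: 10×$305 (q = 10 of N = 73).
Gap ratios (z−y)/z: (575−305)/575 = 0.4696 (×10).
Raised to α = 0.5: 0.68525 (×10).
Sum = 6.852483; FGT(0.5) = 6.852483 / 73 = 0.0939.

0.0939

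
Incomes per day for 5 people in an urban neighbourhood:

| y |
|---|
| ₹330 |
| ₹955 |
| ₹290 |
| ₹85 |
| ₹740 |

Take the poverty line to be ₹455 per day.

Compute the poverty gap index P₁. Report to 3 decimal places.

Below z: ₹85, ₹290, ₹330 (q = 3 of N = 5).
Normalized shortfalls: (455−85)/455 = 0.8132; (455−290)/455 = 0.3626; (455−330)/455 = 0.2747.
Sum of shortfalls = 1.450549; P₁ averages over all N: 1.450549 / 5 = 0.290.

0.290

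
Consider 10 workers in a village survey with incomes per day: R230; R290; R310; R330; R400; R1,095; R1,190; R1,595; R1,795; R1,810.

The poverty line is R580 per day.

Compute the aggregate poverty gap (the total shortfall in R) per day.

Below z: R230, R290, R310, R330, R400 (q = 5 of N = 10).
Individual gaps: 580−230 = 350; 580−290 = 290; 580−310 = 270; 580−330 = 250; 580−400 = 180.
Aggregate gap = R1,340.

R1,340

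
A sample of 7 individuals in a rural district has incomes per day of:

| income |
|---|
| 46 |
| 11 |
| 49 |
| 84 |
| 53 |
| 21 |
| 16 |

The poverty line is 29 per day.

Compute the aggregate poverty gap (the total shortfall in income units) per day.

Incomes under z: 11, 16, 21 (q = 3 of N = 7).
Individual gaps: 29−11 = 18; 29−16 = 13; 29−21 = 8.
Aggregate gap = 39.

39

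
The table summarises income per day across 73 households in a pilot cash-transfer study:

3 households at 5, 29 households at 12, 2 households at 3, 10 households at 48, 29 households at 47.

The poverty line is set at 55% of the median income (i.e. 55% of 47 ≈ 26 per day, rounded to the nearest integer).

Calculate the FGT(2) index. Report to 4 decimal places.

Below the line: 2×3, 3×5, 29×12 (q = 34 of N = 73).
Shortfall ratios: (26−3)/26 = 0.8846 (×2); (26−5)/26 = 0.8077 (×3); (26−12)/26 = 0.5385 (×29).
Squared: 0.7825 (×2); 0.6524 (×3); 0.2899 (×29).
Sum = 11.930473; P₂ = 11.930473 / 73 = 0.1634.

0.1634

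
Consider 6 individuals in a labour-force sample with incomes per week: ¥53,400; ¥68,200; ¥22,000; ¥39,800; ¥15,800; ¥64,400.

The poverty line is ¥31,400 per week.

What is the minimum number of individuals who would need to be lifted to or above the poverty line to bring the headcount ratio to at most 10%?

Currently q = 2 of N = 6 are below the line (H = 0.333).
A headcount ratio of at most 10% allows at most ⌊0.10 × 6⌋ = 0 poor individuals.
So at least 2 − 0 = 2 must be lifted.

2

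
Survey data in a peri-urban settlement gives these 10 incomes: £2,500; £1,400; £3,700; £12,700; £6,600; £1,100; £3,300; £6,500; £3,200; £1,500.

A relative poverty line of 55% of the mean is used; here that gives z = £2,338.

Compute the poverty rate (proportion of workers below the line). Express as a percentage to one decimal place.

30.0%

3 of the 10 workers have income below £2,338.
H = 3/10 = 30.0%.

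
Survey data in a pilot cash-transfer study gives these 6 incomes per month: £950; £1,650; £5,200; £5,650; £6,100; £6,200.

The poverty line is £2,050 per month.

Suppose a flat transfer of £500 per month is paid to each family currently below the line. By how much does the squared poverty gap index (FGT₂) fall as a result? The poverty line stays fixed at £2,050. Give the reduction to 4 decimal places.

0.0401

Before: below the line — £950, £1,650; squared poverty gap index (FGT₂) = 0.054333.
After the £500 transfer: below the line — £1,450; squared poverty gap index (FGT₂) = 0.014277.
Reduction = 0.054333 − 0.014277 = 0.0401.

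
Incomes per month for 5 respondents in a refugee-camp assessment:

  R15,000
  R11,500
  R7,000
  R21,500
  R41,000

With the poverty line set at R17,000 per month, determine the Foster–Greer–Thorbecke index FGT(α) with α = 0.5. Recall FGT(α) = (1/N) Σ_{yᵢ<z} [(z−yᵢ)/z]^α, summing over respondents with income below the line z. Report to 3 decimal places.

0.336

Poor units: R7,000, R11,500, R15,000 (q = 3 of N = 5).
Shortfall ratios: (17000−7000)/17000 = 0.5882; (17000−11500)/17000 = 0.3235; (17000−15000)/17000 = 0.1176.
Raised to α = 0.5: 0.76696; 0.56880; 0.34300.
Sum = 1.678759; FGT(0.5) = 1.678759 / 5 = 0.336.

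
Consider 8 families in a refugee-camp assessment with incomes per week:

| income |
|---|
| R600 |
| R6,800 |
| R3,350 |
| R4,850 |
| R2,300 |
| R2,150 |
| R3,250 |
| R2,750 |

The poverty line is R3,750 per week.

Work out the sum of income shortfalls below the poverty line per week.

R8,100

Incomes under z: R600, R2,150, R2,300, R2,750, R3,250, R3,350 (q = 6 of N = 8).
Individual gaps: 3750−600 = 3150; 3750−2150 = 1600; 3750−2300 = 1450; 3750−2750 = 1000; 3750−3250 = 500; 3750−3350 = 400.
Aggregate gap = R8,100.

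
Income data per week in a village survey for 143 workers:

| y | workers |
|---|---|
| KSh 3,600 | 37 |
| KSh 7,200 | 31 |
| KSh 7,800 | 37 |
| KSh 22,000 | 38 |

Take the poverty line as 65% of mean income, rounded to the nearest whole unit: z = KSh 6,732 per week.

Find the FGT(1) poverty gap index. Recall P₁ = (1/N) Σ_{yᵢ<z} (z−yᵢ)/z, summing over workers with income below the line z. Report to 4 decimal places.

Below the line: 37×KSh 3,600 (q = 37 of N = 143).
Relative gaps: (6732−3600)/6732 = 0.4652 (×37).
Sum of shortfalls = 17.213904; P₁ averages over all N: 17.213904 / 143 = 0.1204.

0.1204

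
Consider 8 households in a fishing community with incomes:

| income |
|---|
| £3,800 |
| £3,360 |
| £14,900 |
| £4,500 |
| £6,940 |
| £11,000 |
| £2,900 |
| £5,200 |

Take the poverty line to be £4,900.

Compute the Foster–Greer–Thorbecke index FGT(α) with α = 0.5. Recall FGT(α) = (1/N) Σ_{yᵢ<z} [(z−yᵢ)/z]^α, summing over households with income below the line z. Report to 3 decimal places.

Below z: £2,900, £3,360, £3,800, £4,500 (q = 4 of N = 8).
Shortfall ratios: (4900−2900)/4900 = 0.4082; (4900−3360)/4900 = 0.3143; (4900−3800)/4900 = 0.2245; (4900−4500)/4900 = 0.0816.
Raised to α = 0.5: 0.63888; 0.56061; 0.47380; 0.28571.
Sum = 1.959006; FGT(0.5) = 1.959006 / 8 = 0.245.

0.245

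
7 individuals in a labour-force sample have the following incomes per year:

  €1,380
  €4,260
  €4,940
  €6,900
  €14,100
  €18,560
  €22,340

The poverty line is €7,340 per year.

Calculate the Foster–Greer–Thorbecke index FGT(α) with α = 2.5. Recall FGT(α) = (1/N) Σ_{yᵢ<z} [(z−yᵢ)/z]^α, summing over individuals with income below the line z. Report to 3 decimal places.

0.110

Poor units: €1,380, €4,260, €4,940, €6,900 (q = 4 of N = 7).
Normalized shortfalls: (7340−1380)/7340 = 0.8120; (7340−4260)/7340 = 0.4196; (7340−4940)/7340 = 0.3270; (7340−6900)/7340 = 0.0599.
Raised to α = 2.5: 0.59412; 0.11406; 0.06113; 0.00088.
Sum = 0.770197; FGT(2.5) = 0.770197 / 7 = 0.110.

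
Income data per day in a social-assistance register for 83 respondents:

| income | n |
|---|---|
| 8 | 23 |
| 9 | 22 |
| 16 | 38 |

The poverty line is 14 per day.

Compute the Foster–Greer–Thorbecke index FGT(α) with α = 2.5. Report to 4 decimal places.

Below z: 23×8, 22×9 (q = 45 of N = 83).
Normalized shortfalls: (14−8)/14 = 0.4286 (×23); (14−9)/14 = 0.3571 (×22).
Raised to α = 2.5: 0.12024 (×23); 0.07623 (×22).
Sum = 4.442557; FGT(2.5) = 4.442557 / 83 = 0.0535.

0.0535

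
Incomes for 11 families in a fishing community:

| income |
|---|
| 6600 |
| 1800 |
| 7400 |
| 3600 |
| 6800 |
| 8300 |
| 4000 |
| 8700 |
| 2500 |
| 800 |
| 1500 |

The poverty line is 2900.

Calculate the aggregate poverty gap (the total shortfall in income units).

Incomes under z: 800, 1500, 1800, 2500 (q = 4 of N = 11).
Individual gaps: 2900−800 = 2100; 2900−1500 = 1400; 2900−1800 = 1100; 2900−2500 = 400.
Aggregate gap = 5000.

5000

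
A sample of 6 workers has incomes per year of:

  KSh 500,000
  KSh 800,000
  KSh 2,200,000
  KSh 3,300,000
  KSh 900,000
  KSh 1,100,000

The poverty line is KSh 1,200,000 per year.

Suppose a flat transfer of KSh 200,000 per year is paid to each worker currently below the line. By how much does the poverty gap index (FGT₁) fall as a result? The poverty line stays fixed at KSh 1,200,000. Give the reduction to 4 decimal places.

0.0972

Before: below the line — KSh 500,000, KSh 800,000, KSh 900,000, KSh 1,100,000; poverty gap index (FGT₁) = 0.208333.
After the KSh 200,000 transfer: below the line — KSh 700,000, KSh 1,000,000, KSh 1,100,000; poverty gap index (FGT₁) = 0.111111.
Reduction = 0.208333 − 0.111111 = 0.0972.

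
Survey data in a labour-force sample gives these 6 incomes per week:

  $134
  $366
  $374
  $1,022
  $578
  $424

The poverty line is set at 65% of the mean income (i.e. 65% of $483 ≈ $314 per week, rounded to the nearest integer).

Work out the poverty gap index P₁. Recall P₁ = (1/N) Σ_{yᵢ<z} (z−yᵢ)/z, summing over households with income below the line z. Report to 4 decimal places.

Incomes under z: $134 (q = 1 of N = 6).
Shortfall ratios: (314−134)/314 = 0.5732.
Sum of shortfalls = 0.573248; P₁ averages over all N: 0.573248 / 6 = 0.0955.

0.0955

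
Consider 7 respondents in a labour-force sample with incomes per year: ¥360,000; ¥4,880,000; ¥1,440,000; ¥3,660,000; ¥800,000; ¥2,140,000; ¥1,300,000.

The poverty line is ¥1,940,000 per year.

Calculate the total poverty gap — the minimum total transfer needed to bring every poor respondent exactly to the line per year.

Below z: ¥360,000, ¥800,000, ¥1,300,000, ¥1,440,000 (q = 4 of N = 7).
Individual gaps: 1940000−360000 = 1580000; 1940000−800000 = 1140000; 1940000−1300000 = 640000; 1940000−1440000 = 500000.
Aggregate gap = ¥3,860,000.

¥3,860,000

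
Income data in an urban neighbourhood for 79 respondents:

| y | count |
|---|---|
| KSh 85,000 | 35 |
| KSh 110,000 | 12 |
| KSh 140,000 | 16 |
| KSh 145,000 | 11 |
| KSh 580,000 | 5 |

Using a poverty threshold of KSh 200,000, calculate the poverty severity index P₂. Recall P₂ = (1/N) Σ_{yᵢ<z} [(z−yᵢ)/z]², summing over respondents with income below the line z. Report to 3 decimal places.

Below the line: 35×KSh 85,000, 12×KSh 110,000, 16×KSh 140,000, 11×KSh 145,000 (q = 74 of N = 79).
Normalized shortfalls: (200000−85000)/200000 = 0.5750 (×35); (200000−110000)/200000 = 0.4500 (×12); (200000−140000)/200000 = 0.3000 (×16); (200000−145000)/200000 = 0.2750 (×11).
Squared: 0.3306 (×35); 0.2025 (×12); 0.0900 (×16); 0.0756 (×11).
Sum = 16.273750; P₂ = 16.273750 / 79 = 0.206.

0.206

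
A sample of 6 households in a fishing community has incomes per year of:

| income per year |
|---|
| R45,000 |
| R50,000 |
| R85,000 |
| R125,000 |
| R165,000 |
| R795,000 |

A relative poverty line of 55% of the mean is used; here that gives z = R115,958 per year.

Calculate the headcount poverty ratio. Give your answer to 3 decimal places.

0.500

3 of the 6 households have income below R115,958.
H = 3/6 = 0.500.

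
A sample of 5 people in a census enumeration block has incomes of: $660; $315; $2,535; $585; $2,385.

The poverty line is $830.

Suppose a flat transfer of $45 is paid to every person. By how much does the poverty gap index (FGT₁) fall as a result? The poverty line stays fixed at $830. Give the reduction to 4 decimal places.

Before: below the line — $315, $585, $660; poverty gap index (FGT₁) = 0.224096.
After the $45 transfer: below the line — $360, $630, $705; poverty gap index (FGT₁) = 0.191566.
Reduction = 0.224096 − 0.191566 = 0.0325.

0.0325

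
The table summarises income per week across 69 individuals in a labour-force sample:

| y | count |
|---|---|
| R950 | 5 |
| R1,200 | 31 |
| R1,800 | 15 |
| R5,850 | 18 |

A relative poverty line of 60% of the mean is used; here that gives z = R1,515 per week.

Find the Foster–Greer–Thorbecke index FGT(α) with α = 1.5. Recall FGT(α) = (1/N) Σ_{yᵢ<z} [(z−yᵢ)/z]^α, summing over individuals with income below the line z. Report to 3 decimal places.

0.059

Poor units: 5×R950, 31×R1,200 (q = 36 of N = 69).
Gap ratios (z−y)/z: (1515−950)/1515 = 0.3729 (×5); (1515−1200)/1515 = 0.2079 (×31).
Raised to α = 1.5: 0.22775 (×5); 0.09481 (×31).
Sum = 4.077799; FGT(1.5) = 4.077799 / 69 = 0.059.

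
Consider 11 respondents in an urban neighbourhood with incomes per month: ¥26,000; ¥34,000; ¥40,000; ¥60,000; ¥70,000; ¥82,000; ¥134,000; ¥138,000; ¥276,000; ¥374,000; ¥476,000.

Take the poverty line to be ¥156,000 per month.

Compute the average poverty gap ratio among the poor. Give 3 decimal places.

0.532

Poor units: ¥26,000, ¥34,000, ¥40,000, ¥60,000, ¥70,000, ¥82,000, ¥134,000, ¥138,000 (q = 8 of N = 11).
Shortfall ratios (z−y)/z: 0.8333, 0.7821, 0.7436, 0.6154, 0.5513, 0.4744, 0.1410, 0.1154; sum = 4.256410.
I averages over the q = 8 poor units only: 4.256410 / 8 = 0.532.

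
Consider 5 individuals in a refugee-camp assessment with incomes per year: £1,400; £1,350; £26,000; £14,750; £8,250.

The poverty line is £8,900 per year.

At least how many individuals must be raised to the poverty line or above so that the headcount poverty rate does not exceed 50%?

1

3 of the 5 individuals are poor, so H = 3/5 = 0.600.
A headcount ratio of at most 50% allows at most ⌊0.50 × 5⌋ = 2 poor individuals.
So at least 3 − 2 = 1 must be lifted.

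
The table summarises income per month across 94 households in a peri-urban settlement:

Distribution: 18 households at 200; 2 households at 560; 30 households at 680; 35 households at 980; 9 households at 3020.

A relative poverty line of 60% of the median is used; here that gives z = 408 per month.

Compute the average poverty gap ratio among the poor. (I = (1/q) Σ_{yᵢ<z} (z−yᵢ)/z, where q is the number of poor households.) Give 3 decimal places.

Incomes under z: 18×200 (q = 18 of N = 94).
Shortfall ratios (z−y)/z: 0.5098 (×18); sum = 9.176471.
I averages over the q = 18 poor units only: 9.176471 / 18 = 0.510.

0.510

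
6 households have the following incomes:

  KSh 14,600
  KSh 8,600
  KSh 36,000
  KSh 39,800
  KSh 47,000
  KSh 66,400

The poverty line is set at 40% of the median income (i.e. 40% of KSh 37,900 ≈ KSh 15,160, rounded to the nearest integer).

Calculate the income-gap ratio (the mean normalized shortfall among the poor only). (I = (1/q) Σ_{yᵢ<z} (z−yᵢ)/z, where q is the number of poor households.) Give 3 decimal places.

Below the line: KSh 8,600, KSh 14,600 (q = 2 of N = 6).
Relative gaps: 0.4327, 0.0369; sum = 0.469657.
I averages over the q = 2 poor units only: 0.469657 / 2 = 0.235.

0.235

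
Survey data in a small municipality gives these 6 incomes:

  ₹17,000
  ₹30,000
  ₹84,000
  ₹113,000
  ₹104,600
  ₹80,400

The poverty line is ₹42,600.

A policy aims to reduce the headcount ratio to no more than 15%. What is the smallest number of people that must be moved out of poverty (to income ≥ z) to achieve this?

2 of the 6 people are poor, so H = 2/6 = 0.333.
A headcount ratio of at most 15% allows at most ⌊0.15 × 6⌋ = 0 poor people.
So at least 2 − 0 = 2 must be lifted.

2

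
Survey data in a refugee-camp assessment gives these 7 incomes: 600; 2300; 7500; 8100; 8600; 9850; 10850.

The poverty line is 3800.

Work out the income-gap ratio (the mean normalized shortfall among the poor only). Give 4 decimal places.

0.6184

Poor units: 600, 2300 (q = 2 of N = 7).
Relative gaps: 0.8421, 0.3947; sum = 1.236842.
I averages over the q = 2 poor units only: 1.236842 / 2 = 0.6184.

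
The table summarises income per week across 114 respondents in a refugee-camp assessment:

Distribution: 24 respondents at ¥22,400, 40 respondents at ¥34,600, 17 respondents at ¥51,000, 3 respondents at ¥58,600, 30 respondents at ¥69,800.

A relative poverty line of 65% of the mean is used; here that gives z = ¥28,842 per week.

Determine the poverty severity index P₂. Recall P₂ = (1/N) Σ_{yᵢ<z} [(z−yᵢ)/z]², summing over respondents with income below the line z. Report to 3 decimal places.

Below z: 24×¥22,400 (q = 24 of N = 114).
Relative gaps: (28842−22400)/28842 = 0.2234 (×24).
Squared: 0.0499 (×24).
Sum = 1.197297; P₂ = 1.197297 / 114 = 0.011.

0.011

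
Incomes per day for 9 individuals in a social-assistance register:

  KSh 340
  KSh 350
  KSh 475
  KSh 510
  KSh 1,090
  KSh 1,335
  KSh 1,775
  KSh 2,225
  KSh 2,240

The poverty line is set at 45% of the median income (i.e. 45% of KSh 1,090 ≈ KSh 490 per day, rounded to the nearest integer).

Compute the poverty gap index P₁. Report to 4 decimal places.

Poor units: KSh 340, KSh 350, KSh 475 (q = 3 of N = 9).
Relative gaps: (490−340)/490 = 0.3061; (490−350)/490 = 0.2857; (490−475)/490 = 0.0306.
Sum of shortfalls = 0.622449; P₁ averages over all N: 0.622449 / 9 = 0.0692.

0.0692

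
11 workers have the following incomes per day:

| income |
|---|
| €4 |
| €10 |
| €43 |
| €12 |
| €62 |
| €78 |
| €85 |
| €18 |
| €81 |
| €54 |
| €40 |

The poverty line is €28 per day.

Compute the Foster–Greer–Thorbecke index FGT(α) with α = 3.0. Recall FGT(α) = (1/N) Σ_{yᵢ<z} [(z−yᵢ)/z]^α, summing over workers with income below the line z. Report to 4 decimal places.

0.1025

Incomes under z: €4, €10, €12, €18 (q = 4 of N = 11).
Gap ratios (z−y)/z: (28−4)/28 = 0.8571; (28−10)/28 = 0.6429; (28−12)/28 = 0.5714; (28−18)/28 = 0.3571.
Raised to α = 3.0: 0.62974; 0.26567; 0.18659; 0.04555.
Sum = 1.127551; FGT(3.0) = 1.127551 / 11 = 0.1025.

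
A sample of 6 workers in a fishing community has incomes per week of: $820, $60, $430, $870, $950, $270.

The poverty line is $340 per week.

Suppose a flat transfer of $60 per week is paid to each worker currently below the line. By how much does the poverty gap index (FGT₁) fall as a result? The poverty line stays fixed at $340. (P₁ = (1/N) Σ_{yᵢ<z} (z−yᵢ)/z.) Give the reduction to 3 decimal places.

Before: below the line — $60, $270; poverty gap index (FGT₁) = 0.17157.
After the $60 transfer: below the line — $120, $330; poverty gap index (FGT₁) = 0.11275.
Reduction = 0.17157 − 0.11275 = 0.059.

0.059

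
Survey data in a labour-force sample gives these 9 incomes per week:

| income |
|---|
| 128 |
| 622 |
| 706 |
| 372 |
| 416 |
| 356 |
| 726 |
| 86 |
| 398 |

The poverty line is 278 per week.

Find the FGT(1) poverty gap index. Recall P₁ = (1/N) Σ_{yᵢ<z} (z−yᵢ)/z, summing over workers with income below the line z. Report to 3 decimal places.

Poor units: 86, 128 (q = 2 of N = 9).
Gap ratios (z−y)/z: (278−86)/278 = 0.6906; (278−128)/278 = 0.5396.
Sum of shortfalls = 1.230216; P₁ averages over all N: 1.230216 / 9 = 0.137.

0.137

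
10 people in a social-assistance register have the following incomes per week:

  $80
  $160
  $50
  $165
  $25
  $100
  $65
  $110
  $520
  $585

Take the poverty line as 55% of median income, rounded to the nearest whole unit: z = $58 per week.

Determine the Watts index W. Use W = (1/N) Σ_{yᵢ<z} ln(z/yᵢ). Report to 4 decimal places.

0.0990

Below z: $25, $50 (q = 2 of N = 10).
ln(z/y) terms: ln(58/25) = 0.8416; ln(58/50) = 0.1484.
W = 0.989987 / 10 = 0.0990.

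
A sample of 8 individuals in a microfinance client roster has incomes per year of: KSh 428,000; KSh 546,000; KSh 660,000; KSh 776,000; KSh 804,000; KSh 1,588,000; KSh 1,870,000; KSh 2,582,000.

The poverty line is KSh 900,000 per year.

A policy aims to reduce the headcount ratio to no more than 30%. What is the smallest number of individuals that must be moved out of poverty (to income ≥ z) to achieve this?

5 of the 8 individuals are poor, so H = 5/8 = 0.625.
A headcount ratio of at most 30% allows at most ⌊0.30 × 8⌋ = 2 poor individuals.
So at least 5 − 2 = 3 must be lifted.

3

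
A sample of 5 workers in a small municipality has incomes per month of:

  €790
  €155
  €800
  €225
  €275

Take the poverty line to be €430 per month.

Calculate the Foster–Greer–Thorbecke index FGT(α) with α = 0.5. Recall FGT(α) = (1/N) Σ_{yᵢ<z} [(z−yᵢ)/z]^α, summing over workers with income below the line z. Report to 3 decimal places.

0.418

Incomes under z: €155, €225, €275 (q = 3 of N = 5).
Relative gaps: (430−155)/430 = 0.6395; (430−225)/430 = 0.4767; (430−275)/430 = 0.3605.
Raised to α = 0.5: 0.79971; 0.69047; 0.60039.
Sum = 2.090563; FGT(0.5) = 2.090563 / 5 = 0.418.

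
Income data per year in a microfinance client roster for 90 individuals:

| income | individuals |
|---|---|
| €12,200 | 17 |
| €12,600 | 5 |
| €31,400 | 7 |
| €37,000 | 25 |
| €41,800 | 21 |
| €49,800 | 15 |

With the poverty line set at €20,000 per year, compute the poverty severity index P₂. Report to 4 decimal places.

Below z: 17×€12,200, 5×€12,600 (q = 22 of N = 90).
Gap ratios (z−y)/z: (20000−12200)/20000 = 0.3900 (×17); (20000−12600)/20000 = 0.3700 (×5).
Squared: 0.1521 (×17); 0.1369 (×5).
Sum = 3.270200; P₂ = 3.270200 / 90 = 0.0363.

0.0363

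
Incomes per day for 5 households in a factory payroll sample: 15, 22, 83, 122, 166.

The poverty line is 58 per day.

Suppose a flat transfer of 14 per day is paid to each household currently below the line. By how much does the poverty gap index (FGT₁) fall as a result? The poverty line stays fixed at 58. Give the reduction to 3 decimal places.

Before: below the line — 15, 22; poverty gap index (FGT₁) = 0.27241.
After the 14 transfer: below the line — 29, 36; poverty gap index (FGT₁) = 0.17586.
Reduction = 0.27241 − 0.17586 = 0.097.

0.097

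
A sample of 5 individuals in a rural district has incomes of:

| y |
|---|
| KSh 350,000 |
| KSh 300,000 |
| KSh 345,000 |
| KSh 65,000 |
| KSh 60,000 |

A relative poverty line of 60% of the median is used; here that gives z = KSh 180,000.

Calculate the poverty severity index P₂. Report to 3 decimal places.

Below z: KSh 60,000, KSh 65,000 (q = 2 of N = 5).
Relative gaps: (180000−60000)/180000 = 0.6667; (180000−65000)/180000 = 0.6389.
Squared: 0.4444; 0.4082.
Sum = 0.852623; P₂ = 0.852623 / 5 = 0.171.

0.171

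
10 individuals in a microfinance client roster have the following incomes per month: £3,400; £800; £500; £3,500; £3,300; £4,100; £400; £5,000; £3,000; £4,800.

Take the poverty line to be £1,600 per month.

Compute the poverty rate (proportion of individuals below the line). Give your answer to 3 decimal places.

3 of the 10 individuals have income below £1,600.
H = 3/10 = 0.300.

0.300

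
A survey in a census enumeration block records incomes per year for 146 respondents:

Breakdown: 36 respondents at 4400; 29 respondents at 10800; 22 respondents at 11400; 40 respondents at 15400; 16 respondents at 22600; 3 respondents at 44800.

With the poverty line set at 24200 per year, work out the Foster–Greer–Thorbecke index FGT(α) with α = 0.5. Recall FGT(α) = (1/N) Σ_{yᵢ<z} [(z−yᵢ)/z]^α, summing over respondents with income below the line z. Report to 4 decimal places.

Poor units: 36×4400, 29×10800, 22×11400, 40×15400, 16×22600 (q = 143 of N = 146).
Relative gaps: (24200−4400)/24200 = 0.8182 (×36); (24200−10800)/24200 = 0.5537 (×29); (24200−11400)/24200 = 0.5289 (×22); (24200−15400)/24200 = 0.3636 (×40); (24200−22600)/24200 = 0.0661 (×16).
Raised to α = 0.5: 0.90453 (×36); 0.74412 (×29); 0.72727 (×22); 0.60302 (×40); 0.25713 (×16).
Sum = 98.377775; FGT(0.5) = 98.377775 / 146 = 0.6738.

0.6738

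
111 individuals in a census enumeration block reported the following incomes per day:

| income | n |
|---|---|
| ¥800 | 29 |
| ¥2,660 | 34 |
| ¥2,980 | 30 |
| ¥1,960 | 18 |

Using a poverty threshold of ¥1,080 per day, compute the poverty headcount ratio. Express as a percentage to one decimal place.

29 of the 111 individuals have income below ¥1,080.
H = 29/111 = 26.1%.

26.1%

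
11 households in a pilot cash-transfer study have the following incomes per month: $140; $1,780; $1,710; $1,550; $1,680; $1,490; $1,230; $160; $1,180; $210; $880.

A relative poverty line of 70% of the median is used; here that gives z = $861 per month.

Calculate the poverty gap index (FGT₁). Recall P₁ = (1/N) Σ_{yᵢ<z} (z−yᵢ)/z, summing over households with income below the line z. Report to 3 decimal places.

Below the line: $140, $160, $210 (q = 3 of N = 11).
Shortfall ratios: (861−140)/861 = 0.8374; (861−160)/861 = 0.8142; (861−210)/861 = 0.7561.
Sum of shortfalls = 2.407666; P₁ averages over all N: 2.407666 / 11 = 0.219.

0.219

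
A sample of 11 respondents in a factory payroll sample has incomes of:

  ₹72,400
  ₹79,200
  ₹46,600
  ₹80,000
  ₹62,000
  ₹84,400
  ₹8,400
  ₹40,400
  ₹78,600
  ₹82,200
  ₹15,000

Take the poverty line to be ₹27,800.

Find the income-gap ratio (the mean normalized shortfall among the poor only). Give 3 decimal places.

Below the line: ₹8,400, ₹15,000 (q = 2 of N = 11).
Shortfall ratios (z−y)/z: 0.6978, 0.4604; sum = 1.158273.
The income-gap ratio divides by q (the poor only): 1.158273 / 2 = 0.579.

0.579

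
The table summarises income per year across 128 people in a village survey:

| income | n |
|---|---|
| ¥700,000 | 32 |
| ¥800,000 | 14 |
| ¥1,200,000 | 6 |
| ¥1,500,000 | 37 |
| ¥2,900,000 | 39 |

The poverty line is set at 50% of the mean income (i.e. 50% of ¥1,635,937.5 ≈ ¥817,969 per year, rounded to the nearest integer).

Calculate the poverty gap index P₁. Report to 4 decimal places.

0.0385

Below z: 32×¥700,000, 14×¥800,000 (q = 46 of N = 128).
Relative gaps: (817969−700000)/817969 = 0.1442 (×32); (817969−800000)/817969 = 0.0220 (×14).
Sum of shortfalls = 4.922649; P₁ averages over all N: 4.922649 / 128 = 0.0385.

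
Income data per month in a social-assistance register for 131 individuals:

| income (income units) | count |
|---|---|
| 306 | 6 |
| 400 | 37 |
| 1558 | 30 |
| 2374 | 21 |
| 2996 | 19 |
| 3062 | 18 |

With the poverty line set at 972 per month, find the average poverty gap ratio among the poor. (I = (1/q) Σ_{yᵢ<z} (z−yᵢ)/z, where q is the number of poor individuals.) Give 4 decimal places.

0.6020

Incomes under z: 6×306, 37×400 (q = 43 of N = 131).
Relative gaps: 0.6852 (×6), 0.5885 (×37); sum = 25.884774.
The income-gap ratio divides by q (the poor only): 25.884774 / 43 = 0.6020.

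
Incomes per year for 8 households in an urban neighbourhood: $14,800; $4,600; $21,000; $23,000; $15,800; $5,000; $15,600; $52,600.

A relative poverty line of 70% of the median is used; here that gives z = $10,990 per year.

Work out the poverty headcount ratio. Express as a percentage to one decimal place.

2 of the 8 households have income below $10,990.
H = 2/8 = 25.0%.

25.0%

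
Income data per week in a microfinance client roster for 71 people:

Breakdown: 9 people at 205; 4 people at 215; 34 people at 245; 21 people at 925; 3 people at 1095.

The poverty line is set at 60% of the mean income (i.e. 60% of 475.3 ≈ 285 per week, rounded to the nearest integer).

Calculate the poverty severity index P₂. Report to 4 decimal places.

0.0228

Below the line: 9×205, 4×215, 34×245 (q = 47 of N = 71).
Shortfall ratios: (285−205)/285 = 0.2807 (×9); (285−215)/285 = 0.2456 (×4); (285−245)/285 = 0.1404 (×34).
Squared: 0.0788 (×9); 0.0603 (×4); 0.0197 (×34).
Sum = 1.620191; P₂ = 1.620191 / 71 = 0.0228.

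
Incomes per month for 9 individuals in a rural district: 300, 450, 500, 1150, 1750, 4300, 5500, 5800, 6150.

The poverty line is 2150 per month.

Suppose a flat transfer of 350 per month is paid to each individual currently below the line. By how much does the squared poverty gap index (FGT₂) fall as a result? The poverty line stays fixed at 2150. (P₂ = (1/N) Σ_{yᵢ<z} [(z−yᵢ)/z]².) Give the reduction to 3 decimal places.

0.096

Before: below the line — 300, 450, 500, 1150, 1750; squared poverty gap index (FGT₂) = 0.24506.
After the 350 transfer: below the line — 650, 800, 850, 1500, 2100; squared poverty gap index (FGT₂) = 0.14873.
Reduction = 0.24506 − 0.14873 = 0.096.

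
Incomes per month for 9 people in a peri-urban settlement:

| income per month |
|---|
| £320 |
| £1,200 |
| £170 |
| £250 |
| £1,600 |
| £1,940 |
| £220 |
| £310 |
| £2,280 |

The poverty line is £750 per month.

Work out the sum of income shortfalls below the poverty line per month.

£2,480

Poor units: £170, £220, £250, £310, £320 (q = 5 of N = 9).
Individual gaps: 750−170 = 580; 750−220 = 530; 750−250 = 500; 750−310 = 440; 750−320 = 430.
Aggregate gap = £2,480.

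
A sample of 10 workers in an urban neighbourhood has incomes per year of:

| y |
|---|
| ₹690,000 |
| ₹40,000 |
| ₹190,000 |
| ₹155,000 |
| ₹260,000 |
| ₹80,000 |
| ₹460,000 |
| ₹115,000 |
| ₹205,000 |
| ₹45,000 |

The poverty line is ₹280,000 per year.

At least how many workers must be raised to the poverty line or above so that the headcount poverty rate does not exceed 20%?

6

Currently q = 8 of N = 10 are below the line (H = 0.800).
A headcount ratio of at most 20% allows at most ⌊0.20 × 10⌋ = 2 poor workers.
So at least 8 − 2 = 6 must be lifted.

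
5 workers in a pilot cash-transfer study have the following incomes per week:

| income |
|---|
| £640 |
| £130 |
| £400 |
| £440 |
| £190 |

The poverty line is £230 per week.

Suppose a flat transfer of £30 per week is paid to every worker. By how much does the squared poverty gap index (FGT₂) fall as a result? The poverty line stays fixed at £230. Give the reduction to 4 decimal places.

Before: below the line — £130, £190; squared poverty gap index (FGT₂) = 0.043856.
After the £30 transfer: below the line — £160, £220; squared poverty gap index (FGT₂) = 0.018904.
Reduction = 0.043856 − 0.018904 = 0.0250.

0.0250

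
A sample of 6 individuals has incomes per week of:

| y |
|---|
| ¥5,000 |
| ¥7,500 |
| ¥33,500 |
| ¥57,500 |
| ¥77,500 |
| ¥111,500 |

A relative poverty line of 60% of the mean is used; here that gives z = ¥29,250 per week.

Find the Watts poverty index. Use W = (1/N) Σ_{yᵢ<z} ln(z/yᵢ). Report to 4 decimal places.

Incomes under z: ¥5,000, ¥7,500 (q = 2 of N = 6).
ln(z/y) terms: ln(29250/5000) = 1.7664; ln(29250/7500) = 1.3610.
W = 3.127418 / 6 = 0.5212.

0.5212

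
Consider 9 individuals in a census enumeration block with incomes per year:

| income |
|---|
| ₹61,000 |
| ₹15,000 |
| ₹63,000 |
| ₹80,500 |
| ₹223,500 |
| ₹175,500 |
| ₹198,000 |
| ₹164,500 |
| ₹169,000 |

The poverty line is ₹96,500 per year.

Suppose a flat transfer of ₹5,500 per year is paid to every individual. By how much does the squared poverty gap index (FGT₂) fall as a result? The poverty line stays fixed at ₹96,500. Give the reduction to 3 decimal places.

Before: below the line — ₹15,000, ₹61,000, ₹63,000, ₹80,500; squared poverty gap index (FGT₂) = 0.11074.
After the ₹5,500 transfer: below the line — ₹20,500, ₹66,500, ₹68,500, ₹86,000; squared poverty gap index (FGT₂) = 0.09033.
Reduction = 0.11074 − 0.09033 = 0.020.

0.020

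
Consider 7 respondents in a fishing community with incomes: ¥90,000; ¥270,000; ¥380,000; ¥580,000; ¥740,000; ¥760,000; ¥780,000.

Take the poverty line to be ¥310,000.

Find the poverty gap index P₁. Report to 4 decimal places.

Incomes under z: ¥90,000, ¥270,000 (q = 2 of N = 7).
Gap ratios (z−y)/z: (310000−90000)/310000 = 0.7097; (310000−270000)/310000 = 0.1290.
Sum of shortfalls = 0.838710; P₁ averages over all N: 0.838710 / 7 = 0.1198.

0.1198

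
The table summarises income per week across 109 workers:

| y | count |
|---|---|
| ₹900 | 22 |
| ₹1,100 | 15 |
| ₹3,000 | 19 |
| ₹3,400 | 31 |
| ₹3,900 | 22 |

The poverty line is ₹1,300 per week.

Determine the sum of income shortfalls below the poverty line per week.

₹11,800

Incomes under z: 22×₹900, 15×₹1,100 (q = 37 of N = 109).
Individual gaps: 22×(1300−900) = 8800; 15×(1300−1100) = 3000.
Aggregate gap = ₹11,800.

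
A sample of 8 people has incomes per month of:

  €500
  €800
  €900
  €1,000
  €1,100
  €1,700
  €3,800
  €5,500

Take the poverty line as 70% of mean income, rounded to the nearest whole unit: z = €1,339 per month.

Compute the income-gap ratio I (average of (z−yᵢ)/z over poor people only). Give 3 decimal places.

0.358

Below the line: €500, €800, €900, €1,000, €1,100 (q = 5 of N = 8).
Shortfall ratios (z−y)/z: 0.6266, 0.4025, 0.3279, 0.2532, 0.1785; sum = 1.788648.
The income-gap ratio divides by q (the poor only): 1.788648 / 5 = 0.358.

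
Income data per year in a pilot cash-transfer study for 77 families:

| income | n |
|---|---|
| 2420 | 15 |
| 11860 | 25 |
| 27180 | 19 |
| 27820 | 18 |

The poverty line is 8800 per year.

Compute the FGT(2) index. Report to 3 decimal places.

Poor units: 15×2420 (q = 15 of N = 77).
Shortfall ratios: (8800−2420)/8800 = 0.7250 (×15).
Squared: 0.5256 (×15).
Sum = 7.884375; P₂ = 7.884375 / 77 = 0.102.

0.102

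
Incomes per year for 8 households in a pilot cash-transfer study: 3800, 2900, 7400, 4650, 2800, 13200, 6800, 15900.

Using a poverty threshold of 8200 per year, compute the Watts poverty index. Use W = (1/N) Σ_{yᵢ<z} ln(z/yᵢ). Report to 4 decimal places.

Poor units: 2800, 2900, 3800, 4650, 6800, 7400 (q = 6 of N = 8).
Log shortfalls: ln(8200/2800) = 1.0745; ln(8200/2900) = 1.0394; ln(8200/3800) = 0.7691; ln(8200/4650) = 0.5673; ln(8200/6800) = 0.1872; ln(8200/7400) = 0.1027.
W = 3.740204 / 8 = 0.4675.

0.4675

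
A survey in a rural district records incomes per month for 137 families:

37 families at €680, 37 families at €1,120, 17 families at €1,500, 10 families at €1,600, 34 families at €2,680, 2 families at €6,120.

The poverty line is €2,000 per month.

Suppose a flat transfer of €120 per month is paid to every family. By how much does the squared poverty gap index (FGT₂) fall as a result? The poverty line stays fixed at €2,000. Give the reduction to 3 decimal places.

Before: below the line — 37×€680, 37×€1,120, 17×€1,500, 10×€1,600; squared poverty gap index (FGT₂) = 0.18061.
After the €120 transfer: below the line — 37×€800, 37×€1,240, 17×€1,620, 10×€1,720; squared poverty gap index (FGT₂) = 0.14214.
Reduction = 0.18061 − 0.14214 = 0.038.

0.038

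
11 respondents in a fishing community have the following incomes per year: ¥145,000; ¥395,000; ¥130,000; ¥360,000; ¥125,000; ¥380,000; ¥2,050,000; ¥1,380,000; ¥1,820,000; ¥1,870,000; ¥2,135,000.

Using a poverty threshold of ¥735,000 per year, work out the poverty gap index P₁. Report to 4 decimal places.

0.3556

Incomes under z: ¥125,000, ¥130,000, ¥145,000, ¥360,000, ¥380,000, ¥395,000 (q = 6 of N = 11).
Gap ratios (z−y)/z: (735000−125000)/735000 = 0.8299; (735000−130000)/735000 = 0.8231; (735000−145000)/735000 = 0.8027; (735000−360000)/735000 = 0.5102; (735000−380000)/735000 = 0.4830; (735000−395000)/735000 = 0.4626.
Sum of shortfalls = 3.911565; P₁ averages over all N: 3.911565 / 11 = 0.3556.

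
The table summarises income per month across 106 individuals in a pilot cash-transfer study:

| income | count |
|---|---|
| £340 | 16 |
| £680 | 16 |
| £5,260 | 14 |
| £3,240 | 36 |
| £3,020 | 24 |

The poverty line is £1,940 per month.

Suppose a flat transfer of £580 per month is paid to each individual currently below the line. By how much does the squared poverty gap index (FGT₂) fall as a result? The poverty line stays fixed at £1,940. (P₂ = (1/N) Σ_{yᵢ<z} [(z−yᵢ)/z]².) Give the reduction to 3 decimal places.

0.106

Before: below the line — 16×£340, 16×£680; squared poverty gap index (FGT₂) = 0.16634.
After the £580 transfer: below the line — 16×£920, 16×£1,260; squared poverty gap index (FGT₂) = 0.06027.
Reduction = 0.16634 − 0.06027 = 0.106.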